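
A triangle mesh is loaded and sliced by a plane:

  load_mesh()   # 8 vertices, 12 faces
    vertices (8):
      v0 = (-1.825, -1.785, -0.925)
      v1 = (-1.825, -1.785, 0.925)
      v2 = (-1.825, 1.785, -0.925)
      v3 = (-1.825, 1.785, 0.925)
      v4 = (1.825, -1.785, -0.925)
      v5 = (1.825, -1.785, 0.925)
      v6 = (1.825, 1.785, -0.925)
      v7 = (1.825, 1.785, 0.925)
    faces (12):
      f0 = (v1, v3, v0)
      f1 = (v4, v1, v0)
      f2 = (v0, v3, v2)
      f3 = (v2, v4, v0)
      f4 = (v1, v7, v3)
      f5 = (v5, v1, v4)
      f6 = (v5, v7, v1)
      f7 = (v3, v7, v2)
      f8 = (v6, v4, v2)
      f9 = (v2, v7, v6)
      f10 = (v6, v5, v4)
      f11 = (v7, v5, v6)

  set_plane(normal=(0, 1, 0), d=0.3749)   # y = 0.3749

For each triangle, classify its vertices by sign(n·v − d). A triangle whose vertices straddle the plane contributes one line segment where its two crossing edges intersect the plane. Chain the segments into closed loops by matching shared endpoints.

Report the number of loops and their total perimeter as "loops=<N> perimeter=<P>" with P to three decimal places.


Straddling triangles (8 of 12):
  (v1,v3,v0) [-+-] → (-1.825, 0.3749, 0.925)–(-1.825, 0.3749, 0.194276)  len=0.7307
  (v0,v3,v2) [-++] → (-1.825, 0.3749, 0.194276)–(-1.825, 0.3749, -0.925)  len=1.1193
  (v2,v4,v0) [+--] → (-0.383301, 0.3749, -0.925)–(-1.825, 0.3749, -0.925)  len=1.4417
  (v1,v7,v3) [-++] → (0.383301, 0.3749, 0.925)–(-1.825, 0.3749, 0.925)  len=2.2083
  (v5,v7,v1) [-+-] → (1.825, 0.3749, 0.925)–(0.383301, 0.3749, 0.925)  len=1.4417
  (v6,v4,v2) [+-+] → (1.825, 0.3749, -0.925)–(-0.383301, 0.3749, -0.925)  len=2.2083
  (v6,v5,v4) [+--] → (1.825, 0.3749, -0.194276)–(1.825, 0.3749, -0.925)  len=0.7307
  (v7,v5,v6) [+-+] → (1.825, 0.3749, 0.925)–(1.825, 0.3749, -0.194276)  len=1.1193

Chained into 1 loop(s):
  loop 1: 8 segments, perimeter = 11.0000
Total perimeter = 11.000

loops=1 perimeter=11.000


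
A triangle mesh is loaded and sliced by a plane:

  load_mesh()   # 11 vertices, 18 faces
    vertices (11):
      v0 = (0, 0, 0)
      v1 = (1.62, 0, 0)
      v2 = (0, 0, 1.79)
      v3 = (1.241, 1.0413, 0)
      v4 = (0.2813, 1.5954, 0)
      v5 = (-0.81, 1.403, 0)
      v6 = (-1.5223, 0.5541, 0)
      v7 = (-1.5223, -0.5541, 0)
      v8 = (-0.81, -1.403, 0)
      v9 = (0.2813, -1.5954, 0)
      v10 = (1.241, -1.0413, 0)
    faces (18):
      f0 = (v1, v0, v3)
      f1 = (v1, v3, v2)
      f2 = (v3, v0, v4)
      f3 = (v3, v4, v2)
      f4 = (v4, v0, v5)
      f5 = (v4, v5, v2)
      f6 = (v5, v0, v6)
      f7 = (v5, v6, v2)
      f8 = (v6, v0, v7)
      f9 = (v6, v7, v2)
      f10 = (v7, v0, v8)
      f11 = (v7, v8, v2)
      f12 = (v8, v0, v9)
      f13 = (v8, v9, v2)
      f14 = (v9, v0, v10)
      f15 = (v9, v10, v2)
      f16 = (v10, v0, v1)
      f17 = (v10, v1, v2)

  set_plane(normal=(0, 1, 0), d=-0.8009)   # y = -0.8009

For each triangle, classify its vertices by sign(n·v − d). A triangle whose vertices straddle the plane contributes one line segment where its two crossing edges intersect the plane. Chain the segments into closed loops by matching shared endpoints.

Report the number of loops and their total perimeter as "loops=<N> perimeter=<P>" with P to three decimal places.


Straddling triangles (8 of 18):
  (v7,v0,v8) [++-] → (-0.462387, -0.8009, 0)–(-1.31521, -0.8009, 0)  len=0.8528
  (v7,v8,v2) [+-+] → (-1.31521, -0.8009, 0)–(-0.462387, -0.8009, 0.768182)  len=1.1478
  (v8,v0,v9) [-+-] → (-0.462387, -0.8009, 0)–(0.141214, -0.8009, 0)  len=0.6036
  (v8,v9,v2) [--+] → (0.141214, -0.8009, 0.89141)–(-0.462387, -0.8009, 0.768182)  len=0.6161
  (v9,v0,v10) [-+-] → (0.141214, -0.8009, 0)–(0.954496, -0.8009, 0)  len=0.8133
  (v9,v10,v2) [--+] → (0.954496, -0.8009, 0.413249)–(0.141214, -0.8009, 0.89141)  len=0.9434
  (v10,v0,v1) [-++] → (0.954496, -0.8009, 0)–(1.3285, -0.8009, 0)  len=0.3740
  (v10,v1,v2) [-++] → (1.3285, -0.8009, 0)–(0.954496, -0.8009, 0.413249)  len=0.5574

Chained into 1 loop(s):
  loop 1: 8 segments, perimeter = 5.9083
Total perimeter = 5.908

loops=1 perimeter=5.908


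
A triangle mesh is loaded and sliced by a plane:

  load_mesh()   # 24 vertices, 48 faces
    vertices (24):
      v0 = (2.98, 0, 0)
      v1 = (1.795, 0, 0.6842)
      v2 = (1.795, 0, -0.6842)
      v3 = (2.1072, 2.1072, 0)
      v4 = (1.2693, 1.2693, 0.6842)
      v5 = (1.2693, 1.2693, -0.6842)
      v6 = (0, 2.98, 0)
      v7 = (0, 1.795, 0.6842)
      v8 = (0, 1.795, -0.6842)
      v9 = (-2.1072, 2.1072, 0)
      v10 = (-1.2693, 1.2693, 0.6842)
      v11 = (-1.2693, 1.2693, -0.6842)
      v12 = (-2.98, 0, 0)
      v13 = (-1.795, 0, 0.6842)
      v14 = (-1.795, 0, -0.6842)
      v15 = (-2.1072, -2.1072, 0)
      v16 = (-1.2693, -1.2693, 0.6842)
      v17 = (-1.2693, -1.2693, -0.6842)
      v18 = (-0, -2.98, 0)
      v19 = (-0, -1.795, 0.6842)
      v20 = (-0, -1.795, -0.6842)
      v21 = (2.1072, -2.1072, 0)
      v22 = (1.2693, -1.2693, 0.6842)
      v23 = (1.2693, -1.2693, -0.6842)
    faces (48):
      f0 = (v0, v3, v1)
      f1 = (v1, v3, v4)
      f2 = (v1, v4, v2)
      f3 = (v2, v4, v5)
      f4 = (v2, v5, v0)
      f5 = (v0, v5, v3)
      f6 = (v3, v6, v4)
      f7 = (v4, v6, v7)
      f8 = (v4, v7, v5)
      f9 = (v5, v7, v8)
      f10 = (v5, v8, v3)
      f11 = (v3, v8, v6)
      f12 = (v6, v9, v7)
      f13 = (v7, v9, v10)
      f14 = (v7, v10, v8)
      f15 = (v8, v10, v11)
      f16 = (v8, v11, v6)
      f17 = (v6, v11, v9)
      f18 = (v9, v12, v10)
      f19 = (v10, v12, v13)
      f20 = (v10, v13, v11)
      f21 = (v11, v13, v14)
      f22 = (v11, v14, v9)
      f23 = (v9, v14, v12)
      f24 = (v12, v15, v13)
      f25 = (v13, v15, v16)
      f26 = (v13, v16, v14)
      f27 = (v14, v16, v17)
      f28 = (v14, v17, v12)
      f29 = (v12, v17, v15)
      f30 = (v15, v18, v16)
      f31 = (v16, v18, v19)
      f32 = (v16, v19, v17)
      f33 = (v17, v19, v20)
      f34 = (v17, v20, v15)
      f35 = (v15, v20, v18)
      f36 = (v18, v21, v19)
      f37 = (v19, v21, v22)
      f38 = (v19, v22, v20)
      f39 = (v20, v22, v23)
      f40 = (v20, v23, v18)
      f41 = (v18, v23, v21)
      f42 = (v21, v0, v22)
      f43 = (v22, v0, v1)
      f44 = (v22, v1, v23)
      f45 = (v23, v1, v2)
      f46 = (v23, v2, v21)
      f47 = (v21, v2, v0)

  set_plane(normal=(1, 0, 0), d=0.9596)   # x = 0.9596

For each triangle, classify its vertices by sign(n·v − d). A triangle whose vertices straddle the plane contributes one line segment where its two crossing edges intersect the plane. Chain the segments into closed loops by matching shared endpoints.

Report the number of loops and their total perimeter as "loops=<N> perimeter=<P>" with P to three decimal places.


Straddling triangles (12 of 48):
  (v3,v6,v4) [+-+] → (0.9596, 2.58253, 0)–(0.9596, 1.6867, 0.51726)  len=1.0344
  (v4,v6,v7) [+--] → (0.9596, 1.6867, 0.51726)–(0.9596, 1.39757, 0.6842)  len=0.3339
  (v4,v7,v5) [+-+] → (0.9596, 1.39757, 0.6842)–(0.9596, 1.39757, -0.35032)  len=1.0345
  (v5,v7,v8) [+--] → (0.9596, 1.39757, -0.35032)–(0.9596, 1.39757, -0.6842)  len=0.3339
  (v5,v8,v3) [+-+] → (0.9596, 1.39757, -0.6842)–(0.9596, 1.93717, -0.372621)  len=0.6231
  (v3,v8,v6) [+--] → (0.9596, 1.93717, -0.372621)–(0.9596, 2.58253, 0)  len=0.7452
  (v18,v21,v19) [-+-] → (0.9596, -2.58253, 0)–(0.9596, -1.93717, 0.372621)  len=0.7452
  (v19,v21,v22) [-++] → (0.9596, -1.93717, 0.372621)–(0.9596, -1.39757, 0.6842)  len=0.6231
  (v19,v22,v20) [-+-] → (0.9596, -1.39757, 0.6842)–(0.9596, -1.39757, 0.35032)  len=0.3339
  (v20,v22,v23) [-++] → (0.9596, -1.39757, 0.35032)–(0.9596, -1.39757, -0.6842)  len=1.0345
  (v20,v23,v18) [-+-] → (0.9596, -1.39757, -0.6842)–(0.9596, -1.6867, -0.51726)  len=0.3339
  (v18,v23,v21) [-++] → (0.9596, -1.6867, -0.51726)–(0.9596, -2.58253, 0)  len=1.0344

Chained into 2 loop(s):
  loop 1: 6 segments, perimeter = 4.1050
  loop 2: 6 segments, perimeter = 4.1050
Total perimeter = 8.210

loops=2 perimeter=8.210


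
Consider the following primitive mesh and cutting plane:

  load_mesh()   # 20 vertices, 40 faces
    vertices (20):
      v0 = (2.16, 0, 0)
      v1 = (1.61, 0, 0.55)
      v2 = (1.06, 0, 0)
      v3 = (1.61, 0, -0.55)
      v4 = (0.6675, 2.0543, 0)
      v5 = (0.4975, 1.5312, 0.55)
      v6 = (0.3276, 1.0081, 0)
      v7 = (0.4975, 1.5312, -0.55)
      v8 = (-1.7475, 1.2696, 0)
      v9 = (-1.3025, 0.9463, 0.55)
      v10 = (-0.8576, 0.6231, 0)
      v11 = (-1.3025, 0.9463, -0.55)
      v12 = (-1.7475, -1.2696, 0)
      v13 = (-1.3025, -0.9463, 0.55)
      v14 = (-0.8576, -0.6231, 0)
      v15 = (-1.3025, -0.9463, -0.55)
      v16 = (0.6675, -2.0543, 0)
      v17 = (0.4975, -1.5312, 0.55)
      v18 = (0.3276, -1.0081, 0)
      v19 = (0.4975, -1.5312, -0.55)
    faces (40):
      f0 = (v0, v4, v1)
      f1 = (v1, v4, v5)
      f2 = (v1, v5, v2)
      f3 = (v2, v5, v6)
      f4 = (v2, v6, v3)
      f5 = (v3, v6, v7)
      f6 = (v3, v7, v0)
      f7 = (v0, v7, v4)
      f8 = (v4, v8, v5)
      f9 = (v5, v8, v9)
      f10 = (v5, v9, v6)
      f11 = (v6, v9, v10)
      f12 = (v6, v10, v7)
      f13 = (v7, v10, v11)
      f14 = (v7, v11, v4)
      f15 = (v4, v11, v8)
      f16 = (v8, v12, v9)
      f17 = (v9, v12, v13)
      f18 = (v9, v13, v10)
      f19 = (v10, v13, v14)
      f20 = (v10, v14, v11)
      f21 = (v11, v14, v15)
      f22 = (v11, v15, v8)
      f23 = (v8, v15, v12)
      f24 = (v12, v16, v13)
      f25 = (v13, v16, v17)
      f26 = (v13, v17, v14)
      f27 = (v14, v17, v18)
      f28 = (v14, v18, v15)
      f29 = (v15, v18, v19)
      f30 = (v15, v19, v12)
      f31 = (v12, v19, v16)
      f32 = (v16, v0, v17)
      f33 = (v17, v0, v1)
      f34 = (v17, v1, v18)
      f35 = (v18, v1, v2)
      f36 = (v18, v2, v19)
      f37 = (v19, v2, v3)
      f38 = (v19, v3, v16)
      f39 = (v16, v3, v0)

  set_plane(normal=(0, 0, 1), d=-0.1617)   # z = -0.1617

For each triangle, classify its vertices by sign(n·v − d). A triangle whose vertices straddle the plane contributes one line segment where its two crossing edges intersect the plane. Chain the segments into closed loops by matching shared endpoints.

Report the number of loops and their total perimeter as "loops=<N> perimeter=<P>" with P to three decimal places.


loops=2 perimeter=18.927

Straddling triangles (20 of 40):
  (v2,v6,v3) [++-] → (0.704626, 0.711719, -0.1617)–(1.2217, 0, -0.1617)  len=0.8797
  (v3,v6,v7) [-+-] → (0.704626, 0.711719, -0.1617)–(0.377551, 1.16189, -0.1617)  len=0.5564
  (v3,v7,v0) [--+] → (1.67122, 0.450173, -0.1617)–(1.9983, 0, -0.1617)  len=0.5564
  (v0,v7,v4) [+-+] → (1.67123, 0.450173, -0.1617)–(0.61752, 1.90051, -0.1617)  len=1.7927
  (v6,v10,v7) [++-] → (-0.459201, 0.890081, -0.1617)–(0.377551, 1.16189, -0.1617)  len=0.8798
  (v7,v10,v11) [-+-] → (-0.459201, 0.890081, -0.1617)–(-0.988401, 0.718121, -0.1617)  len=0.5564
  (v7,v11,v4) [--+] → (0.08832, 1.72855, -0.1617)–(0.61752, 1.90051, -0.1617)  len=0.5564
  (v4,v11,v8) [+-+] → (0.08832, 1.72855, -0.1617)–(-1.61667, 1.17455, -0.1617)  len=1.7927
  (v10,v14,v11) [++-] → (-0.988401, -0.161696, -0.1617)–(-0.988401, 0.718121, -0.1617)  len=0.8798
  (v11,v14,v15) [-+-] → (-0.988401, -0.161696, -0.1617)–(-0.988401, -0.718121, -0.1617)  len=0.5564
  (v11,v15,v8) [--+] → (-1.61667, 0.618125, -0.1617)–(-1.61667, 1.17455, -0.1617)  len=0.5564
  (v8,v15,v12) [+-+] → (-1.61667, 0.618125, -0.1617)–(-1.61667, -1.17455, -0.1617)  len=1.7927
  (v14,v18,v15) [++-] → (-0.151649, -0.989931, -0.1617)–(-0.988401, -0.718121, -0.1617)  len=0.8798
  (v15,v18,v19) [-+-] → (-0.151649, -0.989931, -0.1617)–(0.377551, -1.16189, -0.1617)  len=0.5564
  (v15,v19,v12) [--+] → (-1.08747, -1.34651, -0.1617)–(-1.61667, -1.17455, -0.1617)  len=0.5564
  (v12,v19,v16) [+-+] → (-1.08747, -1.34651, -0.1617)–(0.61752, -1.90051, -0.1617)  len=1.7927
  (v18,v2,v19) [++-] → (0.894625, -0.450173, -0.1617)–(0.377551, -1.16189, -0.1617)  len=0.8797
  (v19,v2,v3) [-+-] → (0.894625, -0.450173, -0.1617)–(1.2217, 0, -0.1617)  len=0.5564
  (v19,v3,v16) [--+] → (0.944595, -1.45034, -0.1617)–(0.61752, -1.90051, -0.1617)  len=0.5564
  (v16,v3,v0) [+-+] → (0.944595, -1.45034, -0.1617)–(1.9983, 0, -0.1617)  len=1.7927

Chained into 2 loop(s):
  loop 1: 10 segments, perimeter = 7.1810
  loop 2: 10 segments, perimeter = 11.7457
Total perimeter = 18.927


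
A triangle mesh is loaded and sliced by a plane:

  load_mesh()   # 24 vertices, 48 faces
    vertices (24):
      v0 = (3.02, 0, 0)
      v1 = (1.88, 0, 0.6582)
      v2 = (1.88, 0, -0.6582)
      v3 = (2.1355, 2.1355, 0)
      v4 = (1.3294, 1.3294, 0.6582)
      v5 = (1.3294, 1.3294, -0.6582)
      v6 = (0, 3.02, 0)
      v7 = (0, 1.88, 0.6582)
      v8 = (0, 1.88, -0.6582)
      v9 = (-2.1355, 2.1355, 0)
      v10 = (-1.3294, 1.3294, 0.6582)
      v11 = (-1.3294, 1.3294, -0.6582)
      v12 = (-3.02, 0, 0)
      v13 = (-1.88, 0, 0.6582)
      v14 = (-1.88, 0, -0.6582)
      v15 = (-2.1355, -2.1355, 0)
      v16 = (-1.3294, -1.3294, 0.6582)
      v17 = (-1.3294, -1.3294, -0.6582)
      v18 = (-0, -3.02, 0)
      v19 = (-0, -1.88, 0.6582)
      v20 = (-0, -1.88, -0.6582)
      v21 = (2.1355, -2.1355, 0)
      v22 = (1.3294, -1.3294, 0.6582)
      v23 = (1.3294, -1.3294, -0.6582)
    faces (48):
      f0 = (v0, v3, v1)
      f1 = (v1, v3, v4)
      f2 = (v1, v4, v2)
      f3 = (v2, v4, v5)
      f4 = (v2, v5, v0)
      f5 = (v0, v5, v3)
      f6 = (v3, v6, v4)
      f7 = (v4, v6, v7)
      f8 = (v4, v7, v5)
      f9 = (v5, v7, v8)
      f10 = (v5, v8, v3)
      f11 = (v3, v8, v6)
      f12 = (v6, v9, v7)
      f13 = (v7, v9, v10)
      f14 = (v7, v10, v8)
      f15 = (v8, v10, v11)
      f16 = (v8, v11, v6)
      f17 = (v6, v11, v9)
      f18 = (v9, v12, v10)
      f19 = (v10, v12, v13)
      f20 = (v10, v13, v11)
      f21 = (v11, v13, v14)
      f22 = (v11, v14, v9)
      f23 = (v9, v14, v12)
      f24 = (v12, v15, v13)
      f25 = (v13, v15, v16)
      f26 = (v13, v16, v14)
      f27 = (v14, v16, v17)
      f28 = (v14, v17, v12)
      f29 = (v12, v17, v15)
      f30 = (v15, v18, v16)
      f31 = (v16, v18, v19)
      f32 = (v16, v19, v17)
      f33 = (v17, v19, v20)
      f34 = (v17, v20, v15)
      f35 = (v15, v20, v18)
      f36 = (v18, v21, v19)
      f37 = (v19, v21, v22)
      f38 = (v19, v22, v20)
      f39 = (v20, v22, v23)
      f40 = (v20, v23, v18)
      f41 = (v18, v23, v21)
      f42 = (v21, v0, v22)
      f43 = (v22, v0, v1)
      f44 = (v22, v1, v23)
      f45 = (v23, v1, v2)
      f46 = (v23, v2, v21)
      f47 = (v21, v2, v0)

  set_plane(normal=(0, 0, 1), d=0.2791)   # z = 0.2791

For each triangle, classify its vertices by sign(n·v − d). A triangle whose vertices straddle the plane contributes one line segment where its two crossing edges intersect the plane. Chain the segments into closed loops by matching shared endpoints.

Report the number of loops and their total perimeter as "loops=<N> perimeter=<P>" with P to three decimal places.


Straddling triangles (32 of 48):
  (v0,v3,v1) [--+] → (2.02716, 1.22997, 0.2791)–(2.5366, 0, 0.2791)  len=1.3313
  (v1,v3,v4) [+-+] → (2.02716, 1.22997, 0.2791)–(1.79369, 1.79369, 0.2791)  len=0.6101
  (v1,v4,v2) [++-] → (1.48796, 0.946556, 0.2791)–(1.88, 0, 0.2791)  len=1.0245
  (v2,v4,v5) [-+-] → (1.48796, 0.946556, 0.2791)–(1.3294, 1.3294, 0.2791)  len=0.4144
  (v3,v6,v4) [--+] → (0.563712, 2.30313, 0.2791)–(1.79369, 1.79369, 0.2791)  len=1.3313
  (v4,v6,v7) [+-+] → (0.563712, 2.30313, 0.2791)–(0, 2.5366, 0.2791)  len=0.6101
  (v4,v7,v5) [++-] → (0.382844, 1.72144, 0.2791)–(1.3294, 1.3294, 0.2791)  len=1.0245
  (v5,v7,v8) [-+-] → (0.382844, 1.72144, 0.2791)–(0, 1.88, 0.2791)  len=0.4144
  (v6,v9,v7) [--+] → (-1.22997, 2.02716, 0.2791)–(0, 2.5366, 0.2791)  len=1.3313
  (v7,v9,v10) [+-+] → (-1.22997, 2.02716, 0.2791)–(-1.79369, 1.79369, 0.2791)  len=0.6101
  (v7,v10,v8) [++-] → (-0.946556, 1.48796, 0.2791)–(0, 1.88, 0.2791)  len=1.0245
  (v8,v10,v11) [-+-] → (-0.946556, 1.48796, 0.2791)–(-1.3294, 1.3294, 0.2791)  len=0.4144
  (v9,v12,v10) [--+] → (-2.30313, 0.563712, 0.2791)–(-1.79369, 1.79369, 0.2791)  len=1.3313
  (v10,v12,v13) [+-+] → (-2.30313, 0.563712, 0.2791)–(-2.5366, 0, 0.2791)  len=0.6101
  (v10,v13,v11) [++-] → (-1.72144, 0.382844, 0.2791)–(-1.3294, 1.3294, 0.2791)  len=1.0245
  (v11,v13,v14) [-+-] → (-1.72144, 0.382844, 0.2791)–(-1.88, 0, 0.2791)  len=0.4144
  (v12,v15,v13) [--+] → (-2.02716, -1.22997, 0.2791)–(-2.5366, 0, 0.2791)  len=1.3313
  (v13,v15,v16) [+-+] → (-2.02716, -1.22997, 0.2791)–(-1.79369, -1.79369, 0.2791)  len=0.6101
  (v13,v16,v14) [++-] → (-1.48796, -0.946556, 0.2791)–(-1.88, 0, 0.2791)  len=1.0245
  (v14,v16,v17) [-+-] → (-1.48796, -0.946556, 0.2791)–(-1.3294, -1.3294, 0.2791)  len=0.4144
  (v15,v18,v16) [--+] → (-0.563712, -2.30313, 0.2791)–(-1.79369, -1.79369, 0.2791)  len=1.3313
  (v16,v18,v19) [+-+] → (-0.563712, -2.30313, 0.2791)–(0, -2.5366, 0.2791)  len=0.6101
  (v16,v19,v17) [++-] → (-0.382844, -1.72144, 0.2791)–(-1.3294, -1.3294, 0.2791)  len=1.0245
  (v17,v19,v20) [-+-] → (-0.382844, -1.72144, 0.2791)–(0, -1.88, 0.2791)  len=0.4144
  (v18,v21,v19) [--+] → (1.22997, -2.02716, 0.2791)–(0, -2.5366, 0.2791)  len=1.3313
  (v19,v21,v22) [+-+] → (1.22997, -2.02716, 0.2791)–(1.79369, -1.79369, 0.2791)  len=0.6101
  (v19,v22,v20) [++-] → (0.946556, -1.48796, 0.2791)–(0, -1.88, 0.2791)  len=1.0245
  (v20,v22,v23) [-+-] → (0.946556, -1.48796, 0.2791)–(1.3294, -1.3294, 0.2791)  len=0.4144
  (v21,v0,v22) [--+] → (2.30313, -0.563712, 0.2791)–(1.79369, -1.79369, 0.2791)  len=1.3313
  (v22,v0,v1) [+-+] → (2.30313, -0.563712, 0.2791)–(2.5366, 0, 0.2791)  len=0.6101
  (v22,v1,v23) [++-] → (1.72144, -0.382844, 0.2791)–(1.3294, -1.3294, 0.2791)  len=1.0245
  (v23,v1,v2) [-+-] → (1.72144, -0.382844, 0.2791)–(1.88, 0, 0.2791)  len=0.4144

Chained into 2 loop(s):
  loop 1: 16 segments, perimeter = 15.5316
  loop 2: 16 segments, perimeter = 11.5113
Total perimeter = 27.043

loops=2 perimeter=27.043


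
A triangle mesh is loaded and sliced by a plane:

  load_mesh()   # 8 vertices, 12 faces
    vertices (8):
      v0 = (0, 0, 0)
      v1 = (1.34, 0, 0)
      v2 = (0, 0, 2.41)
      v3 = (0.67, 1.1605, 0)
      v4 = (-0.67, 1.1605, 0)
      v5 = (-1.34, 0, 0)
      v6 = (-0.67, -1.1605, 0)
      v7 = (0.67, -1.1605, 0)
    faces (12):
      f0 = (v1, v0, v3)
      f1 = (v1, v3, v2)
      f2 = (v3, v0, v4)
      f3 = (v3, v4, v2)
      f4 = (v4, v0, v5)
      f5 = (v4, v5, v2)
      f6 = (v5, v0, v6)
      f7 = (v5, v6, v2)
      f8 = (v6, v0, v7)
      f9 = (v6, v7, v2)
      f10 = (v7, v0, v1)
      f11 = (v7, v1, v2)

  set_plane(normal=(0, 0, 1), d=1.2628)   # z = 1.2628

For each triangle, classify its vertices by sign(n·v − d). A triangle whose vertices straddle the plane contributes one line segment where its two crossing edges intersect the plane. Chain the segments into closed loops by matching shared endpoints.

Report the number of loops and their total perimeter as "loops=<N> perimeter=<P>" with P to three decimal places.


Straddling triangles (6 of 12):
  (v1,v3,v2) [--+] → (0.318931, 0.552417, 1.2628)–(0.637862, 0, 1.2628)  len=0.6379
  (v3,v4,v2) [--+] → (-0.318931, 0.552417, 1.2628)–(0.318931, 0.552417, 1.2628)  len=0.6379
  (v4,v5,v2) [--+] → (-0.637862, 0, 1.2628)–(-0.318931, 0.552417, 1.2628)  len=0.6379
  (v5,v6,v2) [--+] → (-0.318931, -0.552417, 1.2628)–(-0.637862, 0, 1.2628)  len=0.6379
  (v6,v7,v2) [--+] → (0.318931, -0.552417, 1.2628)–(-0.318931, -0.552417, 1.2628)  len=0.6379
  (v7,v1,v2) [--+] → (0.637862, 0, 1.2628)–(0.318931, -0.552417, 1.2628)  len=0.6379

Chained into 1 loop(s):
  loop 1: 6 segments, perimeter = 3.8272
Total perimeter = 3.827

loops=1 perimeter=3.827


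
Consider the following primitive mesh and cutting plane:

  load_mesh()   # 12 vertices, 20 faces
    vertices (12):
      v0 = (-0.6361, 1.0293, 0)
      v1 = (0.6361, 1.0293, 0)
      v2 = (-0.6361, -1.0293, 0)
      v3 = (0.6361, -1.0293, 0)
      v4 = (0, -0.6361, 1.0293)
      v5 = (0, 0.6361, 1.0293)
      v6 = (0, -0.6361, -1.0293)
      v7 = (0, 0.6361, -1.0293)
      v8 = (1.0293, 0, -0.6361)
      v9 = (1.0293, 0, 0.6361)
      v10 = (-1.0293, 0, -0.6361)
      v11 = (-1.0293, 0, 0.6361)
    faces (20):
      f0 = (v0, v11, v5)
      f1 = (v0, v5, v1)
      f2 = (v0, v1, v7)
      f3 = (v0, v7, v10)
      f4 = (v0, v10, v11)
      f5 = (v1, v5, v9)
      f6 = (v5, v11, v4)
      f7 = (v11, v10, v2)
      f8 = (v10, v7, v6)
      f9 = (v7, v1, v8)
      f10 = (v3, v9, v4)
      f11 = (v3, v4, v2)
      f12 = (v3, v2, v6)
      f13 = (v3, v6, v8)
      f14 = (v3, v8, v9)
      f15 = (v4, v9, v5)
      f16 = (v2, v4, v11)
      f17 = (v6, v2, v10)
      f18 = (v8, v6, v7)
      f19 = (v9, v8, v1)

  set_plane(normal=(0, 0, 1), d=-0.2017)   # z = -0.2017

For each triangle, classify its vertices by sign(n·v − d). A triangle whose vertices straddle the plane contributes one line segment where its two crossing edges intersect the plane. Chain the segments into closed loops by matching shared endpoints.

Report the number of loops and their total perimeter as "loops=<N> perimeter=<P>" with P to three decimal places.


loops=1 perimeter=6.466

Straddling triangles (10 of 20):
  (v0,v1,v7) [++-] → (0.511451, 0.952249, -0.2017)–(-0.511451, 0.952249, -0.2017)  len=1.0229
  (v0,v7,v10) [+--] → (-0.511451, 0.952249, -0.2017)–(-0.760779, 0.702921, -0.2017)  len=0.3526
  (v0,v10,v11) [+-+] → (-0.760779, 0.702921, -0.2017)–(-1.0293, 0, -0.2017)  len=0.7525
  (v11,v10,v2) [+-+] → (-1.0293, 0, -0.2017)–(-0.760779, -0.702921, -0.2017)  len=0.7525
  (v7,v1,v8) [-+-] → (0.511451, 0.952249, -0.2017)–(0.760779, 0.702921, -0.2017)  len=0.3526
  (v3,v2,v6) [++-] → (-0.511451, -0.952249, -0.2017)–(0.511451, -0.952249, -0.2017)  len=1.0229
  (v3,v6,v8) [+--] → (0.511451, -0.952249, -0.2017)–(0.760779, -0.702921, -0.2017)  len=0.3526
  (v3,v8,v9) [+-+] → (0.760779, -0.702921, -0.2017)–(1.0293, 0, -0.2017)  len=0.7525
  (v6,v2,v10) [-+-] → (-0.511451, -0.952249, -0.2017)–(-0.760779, -0.702921, -0.2017)  len=0.3526
  (v9,v8,v1) [+-+] → (1.0293, 0, -0.2017)–(0.760779, 0.702921, -0.2017)  len=0.7525

Chained into 1 loop(s):
  loop 1: 10 segments, perimeter = 6.4661
Total perimeter = 6.466


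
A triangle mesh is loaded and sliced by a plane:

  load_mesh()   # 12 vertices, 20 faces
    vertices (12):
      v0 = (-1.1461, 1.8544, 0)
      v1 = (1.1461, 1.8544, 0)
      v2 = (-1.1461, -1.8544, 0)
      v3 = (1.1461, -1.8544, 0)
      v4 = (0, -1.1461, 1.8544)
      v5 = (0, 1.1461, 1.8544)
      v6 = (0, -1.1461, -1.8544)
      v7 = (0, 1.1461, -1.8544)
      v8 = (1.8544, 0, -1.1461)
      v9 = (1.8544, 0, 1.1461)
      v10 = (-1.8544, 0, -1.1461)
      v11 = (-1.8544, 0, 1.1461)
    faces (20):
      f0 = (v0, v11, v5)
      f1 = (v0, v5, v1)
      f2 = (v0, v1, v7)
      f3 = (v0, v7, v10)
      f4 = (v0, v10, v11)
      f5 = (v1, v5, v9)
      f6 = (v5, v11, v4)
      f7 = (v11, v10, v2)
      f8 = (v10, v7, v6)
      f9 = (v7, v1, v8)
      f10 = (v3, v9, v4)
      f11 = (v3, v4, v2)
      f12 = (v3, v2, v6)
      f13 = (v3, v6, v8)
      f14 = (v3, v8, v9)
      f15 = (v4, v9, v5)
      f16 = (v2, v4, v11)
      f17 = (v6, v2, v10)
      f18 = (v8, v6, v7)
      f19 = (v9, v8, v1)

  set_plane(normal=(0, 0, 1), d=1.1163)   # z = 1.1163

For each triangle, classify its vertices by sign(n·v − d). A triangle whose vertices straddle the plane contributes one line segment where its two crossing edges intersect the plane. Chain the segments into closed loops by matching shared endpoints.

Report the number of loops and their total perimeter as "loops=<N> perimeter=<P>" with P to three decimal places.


Straddling triangles (10 of 20):
  (v0,v11,v5) [-++] → (-1.83598, 0.0482167, 1.1163)–(-0.456178, 1.42802, 1.1163)  len=1.9513
  (v0,v5,v1) [-+-] → (-0.456178, 1.42802, 1.1163)–(0.456178, 1.42802, 1.1163)  len=0.9124
  (v0,v10,v11) [--+] → (-1.8544, 0, 1.1163)–(-1.83598, 0.0482167, 1.1163)  len=0.0516
  (v1,v5,v9) [-++] → (0.456178, 1.42802, 1.1163)–(1.83598, 0.0482167, 1.1163)  len=1.9513
  (v11,v10,v2) [+--] → (-1.8544, 0, 1.1163)–(-1.83598, -0.0482167, 1.1163)  len=0.0516
  (v3,v9,v4) [-++] → (1.83598, -0.0482167, 1.1163)–(0.456178, -1.42802, 1.1163)  len=1.9513
  (v3,v4,v2) [-+-] → (0.456178, -1.42802, 1.1163)–(-0.456178, -1.42802, 1.1163)  len=0.9124
  (v3,v8,v9) [--+] → (1.8544, 0, 1.1163)–(1.83598, -0.0482167, 1.1163)  len=0.0516
  (v2,v4,v11) [-++] → (-0.456178, -1.42802, 1.1163)–(-1.83598, -0.0482167, 1.1163)  len=1.9513
  (v9,v8,v1) [+--] → (1.8544, 0, 1.1163)–(1.83598, 0.0482167, 1.1163)  len=0.0516

Chained into 1 loop(s):
  loop 1: 10 segments, perimeter = 9.8365
Total perimeter = 9.837

loops=1 perimeter=9.837


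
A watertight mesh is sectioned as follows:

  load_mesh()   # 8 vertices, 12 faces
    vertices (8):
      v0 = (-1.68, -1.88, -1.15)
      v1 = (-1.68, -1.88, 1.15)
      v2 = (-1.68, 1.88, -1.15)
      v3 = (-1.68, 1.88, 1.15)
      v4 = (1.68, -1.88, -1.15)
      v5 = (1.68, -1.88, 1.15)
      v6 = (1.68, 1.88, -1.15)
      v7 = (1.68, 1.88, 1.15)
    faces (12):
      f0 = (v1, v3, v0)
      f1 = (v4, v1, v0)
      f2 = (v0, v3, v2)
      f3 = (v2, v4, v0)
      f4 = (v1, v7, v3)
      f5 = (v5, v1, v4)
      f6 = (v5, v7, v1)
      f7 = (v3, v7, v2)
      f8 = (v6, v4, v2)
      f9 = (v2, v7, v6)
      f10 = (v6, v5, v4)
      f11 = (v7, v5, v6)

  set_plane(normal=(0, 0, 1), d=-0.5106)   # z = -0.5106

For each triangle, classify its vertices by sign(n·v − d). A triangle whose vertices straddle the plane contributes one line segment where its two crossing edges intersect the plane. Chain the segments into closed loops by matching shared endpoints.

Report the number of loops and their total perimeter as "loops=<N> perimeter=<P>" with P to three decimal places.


loops=1 perimeter=14.240

Straddling triangles (8 of 12):
  (v1,v3,v0) [++-] → (-1.68, -0.83472, -0.5106)–(-1.68, -1.88, -0.5106)  len=1.0453
  (v4,v1,v0) [-+-] → (0.74592, -1.88, -0.5106)–(-1.68, -1.88, -0.5106)  len=2.4259
  (v0,v3,v2) [-+-] → (-1.68, -0.83472, -0.5106)–(-1.68, 1.88, -0.5106)  len=2.7147
  (v5,v1,v4) [++-] → (0.74592, -1.88, -0.5106)–(1.68, -1.88, -0.5106)  len=0.9341
  (v3,v7,v2) [++-] → (-0.74592, 1.88, -0.5106)–(-1.68, 1.88, -0.5106)  len=0.9341
  (v2,v7,v6) [-+-] → (-0.74592, 1.88, -0.5106)–(1.68, 1.88, -0.5106)  len=2.4259
  (v6,v5,v4) [-+-] → (1.68, 0.83472, -0.5106)–(1.68, -1.88, -0.5106)  len=2.7147
  (v7,v5,v6) [++-] → (1.68, 0.83472, -0.5106)–(1.68, 1.88, -0.5106)  len=1.0453

Chained into 1 loop(s):
  loop 1: 8 segments, perimeter = 14.2400
Total perimeter = 14.240


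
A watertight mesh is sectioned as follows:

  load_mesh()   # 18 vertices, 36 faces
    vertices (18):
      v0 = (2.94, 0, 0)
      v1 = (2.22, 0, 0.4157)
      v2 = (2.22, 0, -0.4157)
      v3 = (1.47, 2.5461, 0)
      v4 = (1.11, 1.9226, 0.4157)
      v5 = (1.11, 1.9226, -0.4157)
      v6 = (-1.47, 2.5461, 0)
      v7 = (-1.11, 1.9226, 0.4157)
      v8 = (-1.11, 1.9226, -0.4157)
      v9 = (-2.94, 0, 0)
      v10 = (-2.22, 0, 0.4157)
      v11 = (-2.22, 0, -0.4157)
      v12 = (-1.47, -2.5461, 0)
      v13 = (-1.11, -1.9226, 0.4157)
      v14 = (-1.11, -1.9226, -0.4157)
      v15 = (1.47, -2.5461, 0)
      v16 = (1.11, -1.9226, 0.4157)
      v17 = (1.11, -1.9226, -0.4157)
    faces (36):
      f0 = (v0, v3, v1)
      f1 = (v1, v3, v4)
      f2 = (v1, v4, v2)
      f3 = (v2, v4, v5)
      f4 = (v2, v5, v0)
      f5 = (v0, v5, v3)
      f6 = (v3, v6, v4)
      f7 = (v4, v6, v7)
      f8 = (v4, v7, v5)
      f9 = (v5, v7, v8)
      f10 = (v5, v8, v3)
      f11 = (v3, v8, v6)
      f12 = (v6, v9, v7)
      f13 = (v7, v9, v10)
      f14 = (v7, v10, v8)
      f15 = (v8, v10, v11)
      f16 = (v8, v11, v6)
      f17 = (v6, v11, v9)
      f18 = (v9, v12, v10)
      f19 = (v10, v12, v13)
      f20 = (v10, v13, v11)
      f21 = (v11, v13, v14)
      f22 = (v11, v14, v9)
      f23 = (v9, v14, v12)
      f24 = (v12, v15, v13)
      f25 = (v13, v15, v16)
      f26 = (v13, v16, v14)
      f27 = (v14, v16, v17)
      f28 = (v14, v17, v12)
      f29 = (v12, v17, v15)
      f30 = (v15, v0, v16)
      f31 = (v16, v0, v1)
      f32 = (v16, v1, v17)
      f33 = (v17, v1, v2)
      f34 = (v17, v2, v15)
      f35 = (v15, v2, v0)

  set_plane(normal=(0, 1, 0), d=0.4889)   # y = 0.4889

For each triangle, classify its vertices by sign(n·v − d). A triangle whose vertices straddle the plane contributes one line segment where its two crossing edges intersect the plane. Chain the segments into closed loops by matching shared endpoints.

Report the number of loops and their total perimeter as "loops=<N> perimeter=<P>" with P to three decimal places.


loops=2 perimeter=4.988

Straddling triangles (12 of 36):
  (v0,v3,v1) [-+-] → (2.65773, 0.4889, 0)–(2.07599, 0.4889, 0.335878)  len=0.6717
  (v1,v3,v4) [-++] → (2.07599, 0.4889, 0.335878)–(1.93774, 0.4889, 0.4157)  len=0.1596
  (v1,v4,v2) [-+-] → (1.93774, 0.4889, 0.4157)–(1.93774, 0.4889, -0.204282)  len=0.6200
  (v2,v4,v5) [-++] → (1.93774, 0.4889, -0.204282)–(1.93774, 0.4889, -0.4157)  len=0.2114
  (v2,v5,v0) [-+-] → (1.93774, 0.4889, -0.4157)–(2.47465, 0.4889, -0.105709)  len=0.6200
  (v0,v5,v3) [-++] → (2.47465, 0.4889, -0.105709)–(2.65773, 0.4889, 0)  len=0.2114
  (v6,v9,v7) [+-+] → (-2.65773, 0.4889, 0)–(-2.47465, 0.4889, 0.105709)  len=0.2114
  (v7,v9,v10) [+--] → (-2.47465, 0.4889, 0.105709)–(-1.93774, 0.4889, 0.4157)  len=0.6200
  (v7,v10,v8) [+-+] → (-1.93774, 0.4889, 0.4157)–(-1.93774, 0.4889, 0.204282)  len=0.2114
  (v8,v10,v11) [+--] → (-1.93774, 0.4889, 0.204282)–(-1.93774, 0.4889, -0.4157)  len=0.6200
  (v8,v11,v6) [+-+] → (-1.93774, 0.4889, -0.4157)–(-2.07599, 0.4889, -0.335878)  len=0.1596
  (v6,v11,v9) [+--] → (-2.07599, 0.4889, -0.335878)–(-2.65773, 0.4889, 0)  len=0.6717

Chained into 2 loop(s):
  loop 1: 6 segments, perimeter = 2.4942
  loop 2: 6 segments, perimeter = 2.4942
Total perimeter = 4.988


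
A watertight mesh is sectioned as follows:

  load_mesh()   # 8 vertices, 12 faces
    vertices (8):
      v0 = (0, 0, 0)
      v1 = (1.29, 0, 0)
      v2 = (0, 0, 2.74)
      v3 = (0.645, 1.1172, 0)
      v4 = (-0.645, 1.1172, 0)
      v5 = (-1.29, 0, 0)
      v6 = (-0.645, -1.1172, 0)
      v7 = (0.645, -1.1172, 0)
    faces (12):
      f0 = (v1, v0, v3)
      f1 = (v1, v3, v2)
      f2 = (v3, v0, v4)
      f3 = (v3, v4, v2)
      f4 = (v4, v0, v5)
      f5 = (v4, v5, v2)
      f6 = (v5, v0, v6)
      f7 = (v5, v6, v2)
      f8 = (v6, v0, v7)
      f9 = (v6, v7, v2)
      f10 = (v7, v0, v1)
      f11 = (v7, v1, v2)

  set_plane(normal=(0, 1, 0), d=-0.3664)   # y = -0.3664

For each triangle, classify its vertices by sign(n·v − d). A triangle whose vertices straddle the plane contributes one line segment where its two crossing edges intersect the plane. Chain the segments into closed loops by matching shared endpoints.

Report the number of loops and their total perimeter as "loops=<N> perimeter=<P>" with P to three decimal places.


loops=1 perimeter=6.651

Straddling triangles (6 of 12):
  (v5,v0,v6) [++-] → (-0.211536, -0.3664, 0)–(-1.07846, -0.3664, 0)  len=0.8669
  (v5,v6,v2) [+-+] → (-1.07846, -0.3664, 0)–(-0.211536, -0.3664, 1.84138)  len=2.0353
  (v6,v0,v7) [-+-] → (-0.211536, -0.3664, 0)–(0.211536, -0.3664, 0)  len=0.4231
  (v6,v7,v2) [--+] → (0.211536, -0.3664, 1.84138)–(-0.211536, -0.3664, 1.84138)  len=0.4231
  (v7,v0,v1) [-++] → (0.211536, -0.3664, 0)–(1.07846, -0.3664, 0)  len=0.8669
  (v7,v1,v2) [-++] → (1.07846, -0.3664, 0)–(0.211536, -0.3664, 1.84138)  len=2.0353

Chained into 1 loop(s):
  loop 1: 6 segments, perimeter = 6.6505
Total perimeter = 6.651


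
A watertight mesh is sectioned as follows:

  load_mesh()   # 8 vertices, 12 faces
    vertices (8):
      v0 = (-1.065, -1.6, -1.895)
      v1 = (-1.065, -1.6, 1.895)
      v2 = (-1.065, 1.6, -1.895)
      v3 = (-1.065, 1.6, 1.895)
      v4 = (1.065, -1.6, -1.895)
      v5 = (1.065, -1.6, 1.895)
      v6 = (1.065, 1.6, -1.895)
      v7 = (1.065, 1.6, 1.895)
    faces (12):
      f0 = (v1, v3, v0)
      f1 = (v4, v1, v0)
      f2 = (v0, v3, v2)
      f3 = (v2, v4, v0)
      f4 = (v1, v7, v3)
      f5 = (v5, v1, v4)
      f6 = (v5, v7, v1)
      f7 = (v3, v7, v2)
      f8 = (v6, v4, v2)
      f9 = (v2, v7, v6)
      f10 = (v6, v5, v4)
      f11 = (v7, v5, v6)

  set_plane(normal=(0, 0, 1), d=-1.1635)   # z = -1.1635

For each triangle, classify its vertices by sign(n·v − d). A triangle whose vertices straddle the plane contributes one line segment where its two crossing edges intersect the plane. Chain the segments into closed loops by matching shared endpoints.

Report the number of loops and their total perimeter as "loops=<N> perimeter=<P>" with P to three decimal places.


Straddling triangles (8 of 12):
  (v1,v3,v0) [++-] → (-1.065, -0.982375, -1.1635)–(-1.065, -1.6, -1.1635)  len=0.6176
  (v4,v1,v0) [-+-] → (0.653893, -1.6, -1.1635)–(-1.065, -1.6, -1.1635)  len=1.7189
  (v0,v3,v2) [-+-] → (-1.065, -0.982375, -1.1635)–(-1.065, 1.6, -1.1635)  len=2.5824
  (v5,v1,v4) [++-] → (0.653893, -1.6, -1.1635)–(1.065, -1.6, -1.1635)  len=0.4111
  (v3,v7,v2) [++-] → (-0.653893, 1.6, -1.1635)–(-1.065, 1.6, -1.1635)  len=0.4111
  (v2,v7,v6) [-+-] → (-0.653893, 1.6, -1.1635)–(1.065, 1.6, -1.1635)  len=1.7189
  (v6,v5,v4) [-+-] → (1.065, 0.982375, -1.1635)–(1.065, -1.6, -1.1635)  len=2.5824
  (v7,v5,v6) [++-] → (1.065, 0.982375, -1.1635)–(1.065, 1.6, -1.1635)  len=0.6176

Chained into 1 loop(s):
  loop 1: 8 segments, perimeter = 10.6600
Total perimeter = 10.660

loops=1 perimeter=10.660


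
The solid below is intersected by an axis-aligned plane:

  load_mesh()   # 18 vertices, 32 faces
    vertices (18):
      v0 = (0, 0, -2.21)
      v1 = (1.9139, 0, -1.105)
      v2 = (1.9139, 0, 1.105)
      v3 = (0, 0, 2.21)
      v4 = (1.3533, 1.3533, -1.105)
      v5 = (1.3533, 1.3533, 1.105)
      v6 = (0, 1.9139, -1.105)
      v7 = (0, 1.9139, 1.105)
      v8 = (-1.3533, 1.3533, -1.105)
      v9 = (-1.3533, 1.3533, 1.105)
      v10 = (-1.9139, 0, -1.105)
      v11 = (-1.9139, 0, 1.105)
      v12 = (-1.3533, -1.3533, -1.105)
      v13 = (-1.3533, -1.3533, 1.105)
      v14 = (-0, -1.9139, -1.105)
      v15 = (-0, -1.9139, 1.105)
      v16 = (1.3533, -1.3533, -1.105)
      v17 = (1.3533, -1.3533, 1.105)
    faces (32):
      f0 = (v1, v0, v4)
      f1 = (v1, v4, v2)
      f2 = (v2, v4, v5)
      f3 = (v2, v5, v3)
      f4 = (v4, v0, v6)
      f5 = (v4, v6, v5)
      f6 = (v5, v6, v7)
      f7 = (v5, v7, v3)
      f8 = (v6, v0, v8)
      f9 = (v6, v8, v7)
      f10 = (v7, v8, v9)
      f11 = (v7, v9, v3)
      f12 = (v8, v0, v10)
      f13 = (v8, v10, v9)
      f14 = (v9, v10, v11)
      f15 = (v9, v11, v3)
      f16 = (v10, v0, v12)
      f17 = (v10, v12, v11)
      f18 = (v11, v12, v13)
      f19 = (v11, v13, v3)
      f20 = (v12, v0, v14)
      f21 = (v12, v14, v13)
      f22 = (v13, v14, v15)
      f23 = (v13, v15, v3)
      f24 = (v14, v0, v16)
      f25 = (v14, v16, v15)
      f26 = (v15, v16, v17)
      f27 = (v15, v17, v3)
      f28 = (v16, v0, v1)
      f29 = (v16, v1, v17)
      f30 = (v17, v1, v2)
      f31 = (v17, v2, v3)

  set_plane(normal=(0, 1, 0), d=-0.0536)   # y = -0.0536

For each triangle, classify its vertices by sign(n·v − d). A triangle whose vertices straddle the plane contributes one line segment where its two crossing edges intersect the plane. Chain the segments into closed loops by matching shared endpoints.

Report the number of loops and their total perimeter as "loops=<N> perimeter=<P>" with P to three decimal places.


loops=1 perimeter=13.130

Straddling triangles (12 of 32):
  (v10,v0,v12) [++-] → (-0.0536, -0.0536, -2.16623)–(-1.8917, -0.0536, -1.105)  len=2.1225
  (v10,v12,v11) [+-+] → (-1.8917, -0.0536, -1.105)–(-1.8917, -0.0536, 1.01747)  len=2.1225
  (v11,v12,v13) [+--] → (-1.8917, -0.0536, 1.01747)–(-1.8917, -0.0536, 1.105)  len=0.0875
  (v11,v13,v3) [+-+] → (-1.8917, -0.0536, 1.105)–(-0.0536, -0.0536, 2.16623)  len=2.1225
  (v12,v0,v14) [-+-] → (-0.0536, -0.0536, -2.16623)–(0, -0.0536, -2.17905)  len=0.0551
  (v13,v15,v3) [--+] → (0, -0.0536, 2.17905)–(-0.0536, -0.0536, 2.16623)  len=0.0551
  (v14,v0,v16) [-+-] → (0, -0.0536, -2.17905)–(0.0536, -0.0536, -2.16623)  len=0.0551
  (v15,v17,v3) [--+] → (0.0536, -0.0536, 2.16623)–(0, -0.0536, 2.17905)  len=0.0551
  (v16,v0,v1) [-++] → (0.0536, -0.0536, -2.16623)–(1.8917, -0.0536, -1.105)  len=2.1225
  (v16,v1,v17) [-+-] → (1.8917, -0.0536, -1.105)–(1.8917, -0.0536, -1.01747)  len=0.0875
  (v17,v1,v2) [-++] → (1.8917, -0.0536, -1.01747)–(1.8917, -0.0536, 1.105)  len=2.1225
  (v17,v2,v3) [-++] → (1.8917, -0.0536, 1.105)–(0.0536, -0.0536, 2.16623)  len=2.1225

Chained into 1 loop(s):
  loop 1: 12 segments, perimeter = 13.1303
Total perimeter = 13.130


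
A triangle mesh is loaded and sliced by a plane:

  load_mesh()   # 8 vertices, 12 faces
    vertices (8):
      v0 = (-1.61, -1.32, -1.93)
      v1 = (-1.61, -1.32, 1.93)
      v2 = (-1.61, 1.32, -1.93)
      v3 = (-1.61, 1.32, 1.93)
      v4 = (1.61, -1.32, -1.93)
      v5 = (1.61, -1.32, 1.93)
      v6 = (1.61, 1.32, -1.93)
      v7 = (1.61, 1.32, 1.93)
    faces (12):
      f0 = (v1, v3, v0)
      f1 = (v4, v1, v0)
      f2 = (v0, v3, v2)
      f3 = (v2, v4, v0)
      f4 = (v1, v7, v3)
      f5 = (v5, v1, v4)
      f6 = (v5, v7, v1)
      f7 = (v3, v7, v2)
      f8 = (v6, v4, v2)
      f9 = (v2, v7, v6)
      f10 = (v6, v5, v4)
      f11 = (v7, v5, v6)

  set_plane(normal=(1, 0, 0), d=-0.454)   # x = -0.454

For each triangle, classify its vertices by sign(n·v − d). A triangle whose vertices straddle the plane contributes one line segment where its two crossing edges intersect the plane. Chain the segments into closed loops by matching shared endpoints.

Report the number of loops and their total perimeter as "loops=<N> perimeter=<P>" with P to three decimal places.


loops=1 perimeter=13.000

Straddling triangles (8 of 12):
  (v4,v1,v0) [+--] → (-0.454, -1.32, 0.544236)–(-0.454, -1.32, -1.93)  len=2.4742
  (v2,v4,v0) [-+-] → (-0.454, 0.372224, -1.93)–(-0.454, -1.32, -1.93)  len=1.6922
  (v1,v7,v3) [-+-] → (-0.454, -0.372224, 1.93)–(-0.454, 1.32, 1.93)  len=1.6922
  (v5,v1,v4) [+-+] → (-0.454, -1.32, 1.93)–(-0.454, -1.32, 0.544236)  len=1.3858
  (v5,v7,v1) [++-] → (-0.454, -0.372224, 1.93)–(-0.454, -1.32, 1.93)  len=0.9478
  (v3,v7,v2) [-+-] → (-0.454, 1.32, 1.93)–(-0.454, 1.32, -0.544236)  len=2.4742
  (v6,v4,v2) [++-] → (-0.454, 0.372224, -1.93)–(-0.454, 1.32, -1.93)  len=0.9478
  (v2,v7,v6) [-++] → (-0.454, 1.32, -0.544236)–(-0.454, 1.32, -1.93)  len=1.3858

Chained into 1 loop(s):
  loop 1: 8 segments, perimeter = 13.0000
Total perimeter = 13.000


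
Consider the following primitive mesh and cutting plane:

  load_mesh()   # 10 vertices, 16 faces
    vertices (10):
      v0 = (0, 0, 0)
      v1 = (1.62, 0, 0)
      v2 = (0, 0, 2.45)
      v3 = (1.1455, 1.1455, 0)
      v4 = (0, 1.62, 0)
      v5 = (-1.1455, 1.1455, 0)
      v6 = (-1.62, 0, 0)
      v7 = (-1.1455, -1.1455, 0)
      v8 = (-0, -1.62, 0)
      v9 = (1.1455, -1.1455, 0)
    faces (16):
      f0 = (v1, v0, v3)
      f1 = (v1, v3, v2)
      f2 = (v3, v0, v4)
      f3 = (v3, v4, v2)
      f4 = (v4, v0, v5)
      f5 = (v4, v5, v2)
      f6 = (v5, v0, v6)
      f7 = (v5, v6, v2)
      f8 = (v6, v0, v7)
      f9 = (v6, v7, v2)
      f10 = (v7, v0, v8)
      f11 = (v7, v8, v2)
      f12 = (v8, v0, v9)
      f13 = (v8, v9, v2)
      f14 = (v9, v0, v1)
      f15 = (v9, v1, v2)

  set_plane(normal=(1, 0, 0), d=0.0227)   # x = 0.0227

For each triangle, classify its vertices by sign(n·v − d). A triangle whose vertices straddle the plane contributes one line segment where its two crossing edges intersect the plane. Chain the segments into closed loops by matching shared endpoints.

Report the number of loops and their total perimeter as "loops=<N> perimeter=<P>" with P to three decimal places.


Straddling triangles (8 of 16):
  (v1,v0,v3) [+-+] → (0.0227, 0, 0)–(0.0227, 0.0227, 0)  len=0.0227
  (v1,v3,v2) [++-] → (0.0227, 0.0227, 2.40145)–(0.0227, 0, 2.41567)  len=0.0268
  (v3,v0,v4) [+--] → (0.0227, 0.0227, 0)–(0.0227, 1.6106, 0)  len=1.5879
  (v3,v4,v2) [+--] → (0.0227, 1.6106, 0)–(0.0227, 0.0227, 2.40145)  len=2.8790
  (v8,v0,v9) [--+] → (0.0227, -0.0227, 0)–(0.0227, -1.6106, 0)  len=1.5879
  (v8,v9,v2) [-+-] → (0.0227, -1.6106, 0)–(0.0227, -0.0227, 2.40145)  len=2.8790
  (v9,v0,v1) [+-+] → (0.0227, -0.0227, 0)–(0.0227, 0, 0)  len=0.0227
  (v9,v1,v2) [++-] → (0.0227, 0, 2.41567)–(0.0227, -0.0227, 2.40145)  len=0.0268

Chained into 1 loop(s):
  loop 1: 8 segments, perimeter = 9.0327
Total perimeter = 9.033

loops=1 perimeter=9.033
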